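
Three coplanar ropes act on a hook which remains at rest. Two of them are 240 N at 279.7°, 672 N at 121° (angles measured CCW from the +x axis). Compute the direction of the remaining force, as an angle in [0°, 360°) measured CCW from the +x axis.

θ ≈ 312°

Sum the known components: ΣF_x = -305.7 N, ΣF_y = 339.4 N.
For equilibrium the remaining force must supply (−ΣF_x, −ΣF_y) = (305.7, -339.4) N.
Magnitude = √((305.7)² + (-339.4)²) = 456.8 N; direction = atan2(-339.4, 305.7) = 312.0°.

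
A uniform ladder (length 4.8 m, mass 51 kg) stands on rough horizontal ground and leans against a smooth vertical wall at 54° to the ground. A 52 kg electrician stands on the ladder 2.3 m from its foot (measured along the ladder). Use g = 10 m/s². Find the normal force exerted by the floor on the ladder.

ΣF_y = 0: N_floor = 51×10 + 52×10 = 1030 N.

N_floor ≈ 1030 N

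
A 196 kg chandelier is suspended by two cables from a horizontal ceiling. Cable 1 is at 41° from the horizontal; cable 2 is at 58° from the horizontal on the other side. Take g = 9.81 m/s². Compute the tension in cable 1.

T_1 ≈ 1030 N

Weight W = 196 × 9.81 = 1923 N acts straight down.
Horizontal: T_1 cos 41° = T_2 cos 58°  →  T_2 = 1.424 T_1.
Vertical: T_1 sin 41° + T_2 sin 58° = 1923.
Substituting the horizontal relation into the vertical equation gives 1.864 T_1 = 1923, so T_1 = 1032 N.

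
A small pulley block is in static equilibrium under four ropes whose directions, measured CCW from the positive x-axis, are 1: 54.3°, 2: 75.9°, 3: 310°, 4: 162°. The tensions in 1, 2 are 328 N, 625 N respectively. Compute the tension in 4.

Resolve: ΣF_x = 328 cos 54.3° + 625 cos 75.9° + T_3 cos 310° + T_4 cos 162° = 0.
        ΣF_y = 328 sin 54.3° + 625 sin 75.9° + T_3 sin 310° + T_4 sin 162° = 0.
The known terms sum to (343.7, 872.5) N, so 0.6428 T_3 − 0.9511 T_4 = -343.7 and -0.7660 T_3 + 0.3090 T_4 = -872.5.
Solving simultaneously: T_3 = 1766 N, T_4 = 1555 N.

T_4 ≈ 1560 N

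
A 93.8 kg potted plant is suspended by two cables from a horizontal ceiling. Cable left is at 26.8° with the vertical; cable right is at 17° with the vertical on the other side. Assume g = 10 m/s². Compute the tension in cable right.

Angles from the horizontal: cable left is 90° − 26.8° = 63.2°, cable right is 90° − 17° = 73°.
Weight W = 93.8 × 10 = 938 N acts straight down.
Horizontal: T_left cos 63.2° = T_right cos 73°  →  T_left = 0.6485 T_right.
Vertical: T_left sin 63.2° + T_right sin 73° = 938.
Substituting the horizontal relation into the vertical equation gives 1.535 T_right = 938, so T_right = 611 N.

T_right ≈ 611 N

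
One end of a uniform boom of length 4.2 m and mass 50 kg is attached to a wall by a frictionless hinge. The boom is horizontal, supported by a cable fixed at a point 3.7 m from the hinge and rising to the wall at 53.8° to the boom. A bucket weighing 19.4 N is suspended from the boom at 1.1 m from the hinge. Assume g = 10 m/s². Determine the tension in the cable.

T ≈ 359 N

Take torques about the hinge: T sin 53.8° · 3.7 = 50×10×2.1 + 19.4×1.1 = 1071.3 N·m.
So T = 1071.3 / (0.8070 × 3.7) = 358.82 N.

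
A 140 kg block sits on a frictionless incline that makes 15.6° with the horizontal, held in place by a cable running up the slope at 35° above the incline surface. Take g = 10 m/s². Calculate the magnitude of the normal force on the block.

N ≈ 1080 N

Take axes along and perpendicular to the incline. Weight components: W sin 15.6° = 376.5 N down-slope, W cos 15.6° = 1348 N into the surface.
Along incline: T cos 35° = W sin 15.6° → T = 459.6 N.
Perpendicular: N = W cos 15.6° − T sin 35° = 1085 N.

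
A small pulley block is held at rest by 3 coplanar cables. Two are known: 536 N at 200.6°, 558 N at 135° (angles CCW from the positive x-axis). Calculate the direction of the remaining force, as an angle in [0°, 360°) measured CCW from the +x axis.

θ ≈ 347°

Sum the known components: ΣF_x = -896.3 N, ΣF_y = 206 N.
For equilibrium the remaining force must supply (−ΣF_x, −ΣF_y) = (896.3, -206) N.
Magnitude = √((896.3)² + (-206)²) = 919.7 N; direction = atan2(-206, 896.3) = 347.1°.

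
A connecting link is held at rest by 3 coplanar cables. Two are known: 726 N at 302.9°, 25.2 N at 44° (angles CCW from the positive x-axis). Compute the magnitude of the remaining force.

F ≈ 722 N

Sum the known components: ΣF_x = 412.5 N, ΣF_y = -592.1 N.
For equilibrium the remaining force must supply (−ΣF_x, −ΣF_y) = (-412.5, 592.1) N.
Magnitude = √((-412.5)² + (592.1)²) = 721.6 N; direction = atan2(592.1, -412.5) = 124.9°.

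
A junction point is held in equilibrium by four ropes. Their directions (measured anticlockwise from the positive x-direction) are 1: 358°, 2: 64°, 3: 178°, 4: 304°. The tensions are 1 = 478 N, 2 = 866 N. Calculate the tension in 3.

Resolve: ΣF_x = 478 cos 358° + 866 cos 64° + T_3 cos 178° + T_4 cos 304° = 0.
        ΣF_y = 478 sin 358° + 866 sin 64° + T_3 sin 178° + T_4 sin 304° = 0.
The known terms sum to (857.3, 761.7) N, so -0.9994 T_3 + 0.5592 T_4 = -857.3 and 0.0349 T_3 − 0.8290 T_4 = -761.7.
Solving simultaneously: T_3 = 1405 N, T_4 = 977.9 N.

T_3 ≈ 1410 N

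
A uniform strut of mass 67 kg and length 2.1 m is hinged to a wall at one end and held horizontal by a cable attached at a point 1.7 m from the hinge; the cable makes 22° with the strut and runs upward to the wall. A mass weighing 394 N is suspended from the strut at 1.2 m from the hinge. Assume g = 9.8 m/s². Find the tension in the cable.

Take torques about the hinge: T sin 22° · 1.7 = 67×9.8×1.05 + 394×1.2 = 1162.2 N·m.
So T = 1162.2 / (0.3746 × 1.7) = 1825 N.

T ≈ 1830 N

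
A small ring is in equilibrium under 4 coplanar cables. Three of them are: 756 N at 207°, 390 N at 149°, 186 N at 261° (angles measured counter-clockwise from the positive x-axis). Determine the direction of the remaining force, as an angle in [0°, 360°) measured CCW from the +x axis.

θ ≈ 17.5°

Sum the known components: ΣF_x = -1037 N, ΣF_y = -326.1 N.
For equilibrium the remaining force must supply (−ΣF_x, −ΣF_y) = (1037, 326.1) N.
Magnitude = √((1037)² + (326.1)²) = 1087 N; direction = atan2(326.1, 1037) = 17.5°.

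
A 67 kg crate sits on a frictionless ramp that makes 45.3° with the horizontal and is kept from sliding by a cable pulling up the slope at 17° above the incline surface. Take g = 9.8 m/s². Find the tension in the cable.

T ≈ 488 N

Take axes along and perpendicular to the incline. Weight components: W sin 45.3° = 466.7 N down-slope, W cos 45.3° = 461.8 N into the surface.
Along incline: T cos 17° = W sin 45.3° → T = 488 N.
Perpendicular: N = W cos 45.3° − T sin 17° = 319.2 N.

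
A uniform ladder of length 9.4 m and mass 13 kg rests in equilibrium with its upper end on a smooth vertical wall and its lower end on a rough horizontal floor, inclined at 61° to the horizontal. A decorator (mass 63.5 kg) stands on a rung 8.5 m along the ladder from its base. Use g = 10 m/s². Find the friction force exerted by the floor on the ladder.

f ≈ 354 N

Torques about the foot: N_wall · 9.4 sin 61° = 13×10×4.7 cos 61° + 63.5×10×8.5 cos 61° → N_wall = 354.32 N.
ΣF_x = 0: f_floor = N_wall = 354.32 N.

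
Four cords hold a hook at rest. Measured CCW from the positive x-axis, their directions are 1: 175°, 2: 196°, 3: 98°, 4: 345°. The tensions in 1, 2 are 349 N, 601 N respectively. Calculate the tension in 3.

Resolve: ΣF_x = 349 cos 175° + 601 cos 196° + T_3 cos 98° + T_4 cos 345° = 0.
        ΣF_y = 349 sin 175° + 601 sin 196° + T_3 sin 98° + T_4 sin 345° = 0.
The known terms sum to (-925.4, -135.2) N, so -0.1392 T_3 + 0.9659 T_4 = 925.4 and 0.9903 T_3 − 0.2588 T_4 = 135.2.
Solving simultaneously: T_3 = 402.1 N, T_4 = 1016 N.

T_3 ≈ 402 N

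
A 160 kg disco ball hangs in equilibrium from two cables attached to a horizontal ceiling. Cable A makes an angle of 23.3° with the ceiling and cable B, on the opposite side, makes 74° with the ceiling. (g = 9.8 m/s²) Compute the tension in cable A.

T_A ≈ 436 N

Weight W = 160 × 9.8 = 1568 N acts straight down.
Horizontal: T_A cos 23.3° = T_B cos 74°  →  T_B = 3.332 T_A.
Vertical: T_A sin 23.3° + T_B sin 74° = 1568.
Substituting the horizontal relation into the vertical equation gives 3.599 T_A = 1568, so T_A = 435.7 N.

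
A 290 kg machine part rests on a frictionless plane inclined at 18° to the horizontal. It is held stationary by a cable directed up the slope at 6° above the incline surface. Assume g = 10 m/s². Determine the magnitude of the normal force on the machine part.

Take axes along and perpendicular to the incline. Weight components: W sin 18° = 896.1 N down-slope, W cos 18° = 2758 N into the surface.
Along incline: T cos 6° = W sin 18° → T = 901.1 N.
Perpendicular: N = W cos 18° − T sin 6° = 2664 N.

N ≈ 2660 N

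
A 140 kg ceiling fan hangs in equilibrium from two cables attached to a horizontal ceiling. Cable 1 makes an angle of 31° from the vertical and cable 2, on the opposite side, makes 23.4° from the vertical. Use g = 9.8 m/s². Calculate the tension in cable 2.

Angles from the horizontal: cable 1 is 90° − 31° = 59°, cable 2 is 90° − 23.4° = 66.6°.
Weight W = 140 × 9.8 = 1372 N acts straight down.
Horizontal: T_1 cos 59° = T_2 cos 66.6°  →  T_1 = 0.7711 T_2.
Vertical: T_1 sin 59° + T_2 sin 66.6° = 1372.
Substituting the horizontal relation into the vertical equation gives 1.579 T_2 = 1372, so T_2 = 869.1 N.

T_2 ≈ 869 N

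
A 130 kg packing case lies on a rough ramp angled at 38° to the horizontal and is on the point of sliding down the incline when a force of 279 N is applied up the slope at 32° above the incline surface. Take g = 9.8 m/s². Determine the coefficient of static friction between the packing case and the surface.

μ ≈ 0.640

On the verge of sliding down the incline, friction is at its maximum μN and acts up the slope.
Perpendicular to incline: N = W cos 38° − P sin 32° = 1004 − 147.8 = 856.1 N.
Along incline: P cos 32° + μN = W sin 38° → μ = (W sin 38° − P cos 32°) / N = 0.6398.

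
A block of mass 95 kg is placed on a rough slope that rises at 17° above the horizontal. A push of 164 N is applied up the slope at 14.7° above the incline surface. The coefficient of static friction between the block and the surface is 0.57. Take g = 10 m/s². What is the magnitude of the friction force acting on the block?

Axes along / perpendicular to the incline. W sin 17° = 277.8 N down-slope; W cos 17° = 908.5 N into the surface.
Perpendicular: N = W cos 17° − P sin 14.7° = 908.5 − 41.62 = 866.9 N.
Along incline: P cos 14.7° + f = W sin 17° (friction acts up-slope) → f = 277.8 − 158.6 = 119.1 N.
|f| = 119.1 N ≤ μN = 494.1 N, so the block is indeed static.

f ≈ 119 N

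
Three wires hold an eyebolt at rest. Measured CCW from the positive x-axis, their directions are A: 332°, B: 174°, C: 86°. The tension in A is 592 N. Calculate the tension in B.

Resolve: ΣF_x = 592 cos 332° + T_B cos 174° + T_C cos 86° = 0.
        ΣF_y = 592 sin 332° + T_B sin 174° + T_C sin 86° = 0.
The known terms sum to (522.7, -277.9) N, so -0.9945 T_B + 0.0698 T_C = -522.7 and 0.1045 T_B + 0.9976 T_C = 277.9.
Solving simultaneously: T_B = 541.1 N, T_C = 221.9 N.

T_B ≈ 541 N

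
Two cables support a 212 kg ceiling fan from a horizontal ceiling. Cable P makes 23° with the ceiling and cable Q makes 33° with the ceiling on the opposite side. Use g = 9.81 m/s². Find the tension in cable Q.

Weight W = 212 × 9.81 = 2080 N acts straight down.
Horizontal: T_P cos 23° = T_Q cos 33°  →  T_P = 0.9111 T_Q.
Vertical: T_P sin 23° + T_Q sin 33° = 2080.
Substituting the horizontal relation into the vertical equation gives 0.9006 T_Q = 2080, so T_Q = 2309 N.

T_Q ≈ 2310 N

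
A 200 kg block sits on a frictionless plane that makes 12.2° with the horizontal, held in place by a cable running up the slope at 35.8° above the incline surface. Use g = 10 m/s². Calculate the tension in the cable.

T ≈ 521 N

Take axes along and perpendicular to the incline. Weight components: W sin 12.2° = 422.6 N down-slope, W cos 12.2° = 1955 N into the surface.
Along incline: T cos 35.8° = W sin 12.2° → T = 521.1 N.
Perpendicular: N = W cos 12.2° − T sin 35.8° = 1650 N.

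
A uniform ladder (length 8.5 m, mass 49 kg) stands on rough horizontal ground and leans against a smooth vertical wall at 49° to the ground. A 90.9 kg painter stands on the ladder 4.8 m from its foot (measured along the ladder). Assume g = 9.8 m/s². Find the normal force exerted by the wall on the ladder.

Torques about the foot: N_wall · 8.5 sin 49° = 49×9.8×4.25 cos 49° + 90.9×9.8×4.8 cos 49° → N_wall = 646.01 N.

N_wall ≈ 646 N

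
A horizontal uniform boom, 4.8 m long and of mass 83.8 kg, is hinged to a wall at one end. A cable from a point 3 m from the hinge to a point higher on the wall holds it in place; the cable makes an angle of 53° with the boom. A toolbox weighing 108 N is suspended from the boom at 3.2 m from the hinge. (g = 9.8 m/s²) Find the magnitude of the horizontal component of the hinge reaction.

Take torques about the hinge: T sin 53° · 3 = 83.8×9.8×2.4 + 108×3.2 = 2316.6 N·m.
So T = 2316.6 / (0.7986 × 3) = 966.89 N.
ΣF_x = 0: H_x = T cos 53° = 581.89 N.

H_x ≈ 582 N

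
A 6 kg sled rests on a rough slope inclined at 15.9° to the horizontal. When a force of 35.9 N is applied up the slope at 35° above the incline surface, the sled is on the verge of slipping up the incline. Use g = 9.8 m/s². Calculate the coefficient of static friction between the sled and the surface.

μ ≈ 0.370

On the verge of sliding up the incline, friction is at its maximum μN and acts down the slope.
Perpendicular to incline: N = W cos 15.9° − P sin 35° = 56.55 − 20.59 = 35.96 N.
Along incline: P cos 35° − μN = W sin 15.9° → μ = −(W sin 15.9° − P cos 35°) / N = 0.3698.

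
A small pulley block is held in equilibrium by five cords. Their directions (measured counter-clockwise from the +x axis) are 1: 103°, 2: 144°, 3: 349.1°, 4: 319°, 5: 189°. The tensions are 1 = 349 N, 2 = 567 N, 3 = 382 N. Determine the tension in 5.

Resolve: ΣF_x = 349 cos 103° + 567 cos 144° + 382 cos 349.1° + T_4 cos 319° + T_5 cos 189° = 0.
        ΣF_y = 349 sin 103° + 567 sin 144° + 382 sin 349.1° + T_4 sin 319° + T_5 sin 189° = 0.
The known terms sum to (-162.1, 601.1) N, so 0.7547 T_4 − 0.9877 T_5 = 162.1 and -0.6561 T_4 − 0.1564 T_5 = -601.1.
Solving simultaneously: T_4 = 808.1 N, T_5 = 453.4 N.

T_5 ≈ 453 N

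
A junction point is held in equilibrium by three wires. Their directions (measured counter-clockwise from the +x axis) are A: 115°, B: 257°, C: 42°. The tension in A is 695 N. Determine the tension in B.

T_B ≈ 1160 N

Resolve: ΣF_x = 695 cos 115° + T_B cos 257° + T_C cos 42° = 0.
        ΣF_y = 695 sin 115° + T_B sin 257° + T_C sin 42° = 0.
The known terms sum to (-293.7, 629.9) N, so -0.2250 T_B + 0.7431 T_C = 293.7 and -0.9744 T_B + 0.6691 T_C = -629.9.
Solving simultaneously: T_B = 1159 N, T_C = 746 N.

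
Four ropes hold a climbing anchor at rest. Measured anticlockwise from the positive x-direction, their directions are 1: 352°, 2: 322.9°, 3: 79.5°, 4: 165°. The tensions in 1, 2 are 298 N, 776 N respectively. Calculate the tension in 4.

Resolve: ΣF_x = 298 cos 352° + 776 cos 322.9° + T_3 cos 79.5° + T_4 cos 165° = 0.
        ΣF_y = 298 sin 352° + 776 sin 322.9° + T_3 sin 79.5° + T_4 sin 165° = 0.
The known terms sum to (914, -509.6) N, so 0.1822 T_3 − 0.9659 T_4 = -914 and 0.9833 T_3 + 0.2588 T_4 = 509.6.
Solving simultaneously: T_3 = 256.4 N, T_4 = 994.6 N.

T_4 ≈ 995 N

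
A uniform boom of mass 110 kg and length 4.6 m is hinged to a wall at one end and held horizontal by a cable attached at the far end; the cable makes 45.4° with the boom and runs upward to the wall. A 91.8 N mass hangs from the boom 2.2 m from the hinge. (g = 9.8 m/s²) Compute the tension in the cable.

T ≈ 819 N

Take torques about the hinge: T sin 45.4° · 4.6 = 110×9.8×2.3 + 91.8×2.2 = 2681.4 N·m.
So T = 2681.4 / (0.7120 × 4.6) = 818.66 N.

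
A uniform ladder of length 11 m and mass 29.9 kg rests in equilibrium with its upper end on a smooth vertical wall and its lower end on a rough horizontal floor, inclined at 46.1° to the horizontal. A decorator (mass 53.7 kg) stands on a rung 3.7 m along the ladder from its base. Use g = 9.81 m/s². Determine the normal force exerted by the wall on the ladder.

Torques about the foot: N_wall · 11 sin 46.1° = 29.9×9.81×5.5 cos 46.1° + 53.7×9.81×3.7 cos 46.1° → N_wall = 311.65 N.

N_wall ≈ 312 N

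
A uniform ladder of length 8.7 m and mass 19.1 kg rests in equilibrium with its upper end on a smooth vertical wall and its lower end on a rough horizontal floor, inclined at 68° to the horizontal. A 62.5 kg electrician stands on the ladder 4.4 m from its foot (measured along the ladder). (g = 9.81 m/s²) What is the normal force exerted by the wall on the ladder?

Torques about the foot: N_wall · 8.7 sin 68° = 19.1×9.81×4.35 cos 68° + 62.5×9.81×4.4 cos 68° → N_wall = 163.13 N.

N_wall ≈ 163 N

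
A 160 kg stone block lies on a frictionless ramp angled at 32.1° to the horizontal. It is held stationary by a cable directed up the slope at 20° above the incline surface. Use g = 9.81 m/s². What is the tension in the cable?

Take axes along and perpendicular to the incline. Weight components: W sin 32.1° = 834.1 N down-slope, W cos 32.1° = 1330 N into the surface.
Along incline: T cos 20° = W sin 32.1° → T = 887.6 N.
Perpendicular: N = W cos 32.1° − T sin 20° = 1026 N.

T ≈ 888 N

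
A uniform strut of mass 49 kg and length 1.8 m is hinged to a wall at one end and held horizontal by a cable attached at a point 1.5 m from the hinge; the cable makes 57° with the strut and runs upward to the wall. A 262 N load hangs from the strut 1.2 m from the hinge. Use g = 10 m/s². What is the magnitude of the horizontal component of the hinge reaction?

Take torques about the hinge: T sin 57° · 1.5 = 49×10×0.9 + 262×1.2 = 755.4 N·m.
So T = 755.4 / (0.8387 × 1.5) = 600.47 N.
ΣF_x = 0: H_x = T cos 57° = 327.04 N.

H_x ≈ 327 N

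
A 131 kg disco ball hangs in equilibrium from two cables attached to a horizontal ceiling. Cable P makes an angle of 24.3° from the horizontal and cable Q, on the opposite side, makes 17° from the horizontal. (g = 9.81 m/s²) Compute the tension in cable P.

Weight W = 131 × 9.81 = 1285 N acts straight down.
Horizontal: T_P cos 24.3° = T_Q cos 17°  →  T_Q = 0.953 T_P.
Vertical: T_P sin 24.3° + T_Q sin 17° = 1285.
Substituting the horizontal relation into the vertical equation gives 0.6902 T_P = 1285, so T_P = 1862 N.

T_P ≈ 1860 N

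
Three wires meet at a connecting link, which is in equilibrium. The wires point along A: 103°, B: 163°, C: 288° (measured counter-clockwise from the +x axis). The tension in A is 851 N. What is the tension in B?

T_B ≈ 90.5 N

Resolve: ΣF_x = 851 cos 103° + T_B cos 163° + T_C cos 288° = 0.
        ΣF_y = 851 sin 103° + T_B sin 163° + T_C sin 288° = 0.
The known terms sum to (-191.4, 829.2) N, so -0.9563 T_B + 0.3090 T_C = 191.4 and 0.2924 T_B − 0.9511 T_C = -829.2.
Solving simultaneously: T_B = 90.54 N, T_C = 899.7 N.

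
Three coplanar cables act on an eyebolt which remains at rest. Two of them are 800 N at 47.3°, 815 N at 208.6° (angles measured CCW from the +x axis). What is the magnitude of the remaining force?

F ≈ 263 N

Sum the known components: ΣF_x = -173 N, ΣF_y = 197.8 N.
For equilibrium the remaining force must supply (−ΣF_x, −ΣF_y) = (173, -197.8) N.
Magnitude = √((173)² + (-197.8)²) = 262.8 N; direction = atan2(-197.8, 173) = 311.2°.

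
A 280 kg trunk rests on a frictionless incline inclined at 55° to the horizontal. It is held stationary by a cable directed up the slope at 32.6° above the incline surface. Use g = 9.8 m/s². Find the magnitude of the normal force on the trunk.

Take axes along and perpendicular to the incline. Weight components: W sin 55° = 2248 N down-slope, W cos 55° = 1574 N into the surface.
Along incline: T cos 32.6° = W sin 55° → T = 2668 N.
Perpendicular: N = W cos 55° − T sin 32.6° = 136.4 N.

N ≈ 136 N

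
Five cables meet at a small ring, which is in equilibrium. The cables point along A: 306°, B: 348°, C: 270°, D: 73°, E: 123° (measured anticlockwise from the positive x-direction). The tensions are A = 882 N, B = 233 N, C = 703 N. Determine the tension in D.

Resolve: ΣF_x = 882 cos 306° + 233 cos 348° + 703 cos 270° + T_D cos 73° + T_E cos 123° = 0.
        ΣF_y = 882 sin 306° + 233 sin 348° + 703 sin 270° + T_D sin 73° + T_E sin 123° = 0.
The known terms sum to (746.3, -1465) N, so 0.2924 T_D − 0.5446 T_E = -746.3 and 0.9563 T_D + 0.8387 T_E = 1465.
Solving simultaneously: T_D = 224.5 N, T_E = 1491 N.

T_D ≈ 224 N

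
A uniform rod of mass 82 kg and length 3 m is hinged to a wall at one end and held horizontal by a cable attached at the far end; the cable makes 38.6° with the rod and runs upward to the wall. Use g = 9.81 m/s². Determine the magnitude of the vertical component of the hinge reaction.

Take torques about the hinge: T sin 38.6° · 3 = 82×9.81×1.5 = 1206.6 N·m.
So T = 1206.6 / (0.6239 × 3) = 644.69 N.
ΣF_y = 0: H_y = (82×9.81) − T sin 38.6° = 804.42 − 402.21 = 402.21 N.

|H_y| ≈ 402 N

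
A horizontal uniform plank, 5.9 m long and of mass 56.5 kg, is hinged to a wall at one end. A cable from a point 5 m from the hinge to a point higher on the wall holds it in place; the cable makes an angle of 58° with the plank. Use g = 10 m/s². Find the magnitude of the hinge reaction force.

|H| ≈ 312 N

Take torques about the hinge: T sin 58° · 5 = 56.5×10×2.95 = 1666.8 N·m.
So T = 1666.8 / (0.8480 × 5) = 393.08 N.
ΣF_x = 0: H_x = T cos 58° = 208.3 N.
ΣF_y = 0: H_y = (56.5×10) − T sin 58° = 565 − 333.35 = 231.65 N.
|H| = √(H_x² + H_y²) = √((208.3)² + (231.65)²) = 311.53 N.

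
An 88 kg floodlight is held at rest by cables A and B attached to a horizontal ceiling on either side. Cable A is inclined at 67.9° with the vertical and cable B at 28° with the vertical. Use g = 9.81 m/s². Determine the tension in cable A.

Angles from the horizontal: cable A is 90° − 67.9° = 22.1°, cable B is 90° − 28° = 62°.
Weight W = 88 × 9.81 = 863.3 N acts straight down.
Horizontal: T_A cos 22.1° = T_B cos 62°  →  T_B = 1.974 T_A.
Vertical: T_A sin 22.1° + T_B sin 62° = 863.3.
Substituting the horizontal relation into the vertical equation gives 2.119 T_A = 863.3, so T_A = 407.4 N.

T_A ≈ 407 N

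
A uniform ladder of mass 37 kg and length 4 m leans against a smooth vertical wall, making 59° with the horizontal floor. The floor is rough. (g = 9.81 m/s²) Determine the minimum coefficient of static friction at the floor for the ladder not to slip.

ΣF_y = 0: N_floor = 37×9.81 = 362.97 N.
Torques about the foot: N_wall · 4 sin 59° = 37×9.81×2 cos 59° → N_wall = 109.05 N.
ΣF_x = 0: f_floor = N_wall = 109.05 N.
μ_min = f_floor / N_floor = 109.05 / 362.97 = 0.3004.

μ_min ≈ 0.300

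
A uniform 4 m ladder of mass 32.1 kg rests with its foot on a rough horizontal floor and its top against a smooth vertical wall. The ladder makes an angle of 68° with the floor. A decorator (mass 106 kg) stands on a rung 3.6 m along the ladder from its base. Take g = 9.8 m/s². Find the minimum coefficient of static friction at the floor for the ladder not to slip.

ΣF_y = 0: N_floor = 32.1×9.8 + 106×9.8 = 1353.4 N.
Torques about the foot: N_wall · 4 sin 68° = 32.1×9.8×2 cos 68° + 106×9.8×3.6 cos 68° → N_wall = 441.28 N.
ΣF_x = 0: f_floor = N_wall = 441.28 N.
μ_min = f_floor / N_floor = 441.28 / 1353.4 = 0.3261.

μ_min ≈ 0.326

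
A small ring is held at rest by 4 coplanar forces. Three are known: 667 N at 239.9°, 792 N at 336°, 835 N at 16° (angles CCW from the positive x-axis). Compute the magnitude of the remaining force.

F ≈ 1370 N

Sum the known components: ΣF_x = 1192 N, ΣF_y = -669 N.
For equilibrium the remaining force must supply (−ΣF_x, −ΣF_y) = (-1192, 669) N.
Magnitude = √((-1192)² + (669)²) = 1367 N; direction = atan2(669, -1192) = 150.7°.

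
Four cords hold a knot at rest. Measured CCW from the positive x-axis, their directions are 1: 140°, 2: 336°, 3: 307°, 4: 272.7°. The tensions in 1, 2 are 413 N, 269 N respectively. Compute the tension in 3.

T_3 ≈ 112 N

Resolve: ΣF_x = 413 cos 140° + 269 cos 336° + T_3 cos 307° + T_4 cos 272.7° = 0.
        ΣF_y = 413 sin 140° + 269 sin 336° + T_3 sin 307° + T_4 sin 272.7° = 0.
The known terms sum to (-70.63, 156.1) N, so 0.6018 T_3 + 0.0471 T_4 = 70.63 and -0.7986 T_3 − 0.9989 T_4 = -156.1.
Solving simultaneously: T_3 = 112.2 N, T_4 = 66.56 N.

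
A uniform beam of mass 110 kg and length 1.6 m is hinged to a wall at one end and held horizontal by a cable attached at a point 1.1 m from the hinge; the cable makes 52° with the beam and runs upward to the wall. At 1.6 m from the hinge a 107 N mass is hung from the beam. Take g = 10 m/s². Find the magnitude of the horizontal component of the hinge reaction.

Take torques about the hinge: T sin 52° · 1.1 = 110×10×0.8 + 107×1.6 = 1051.2 N·m.
So T = 1051.2 / (0.7880 × 1.1) = 1212.7 N.
ΣF_x = 0: H_x = T cos 52° = 746.62 N.

H_x ≈ 747 N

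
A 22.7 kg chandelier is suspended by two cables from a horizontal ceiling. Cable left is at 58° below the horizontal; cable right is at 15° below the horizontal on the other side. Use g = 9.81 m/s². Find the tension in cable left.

T_left ≈ 225 N

Weight W = 22.7 × 9.81 = 222.7 N acts straight down.
Horizontal: T_left cos 58° = T_right cos 15°  →  T_right = 0.5486 T_left.
Vertical: T_left sin 58° + T_right sin 15° = 222.7.
Substituting the horizontal relation into the vertical equation gives 0.99 T_left = 222.7, so T_left = 224.9 N.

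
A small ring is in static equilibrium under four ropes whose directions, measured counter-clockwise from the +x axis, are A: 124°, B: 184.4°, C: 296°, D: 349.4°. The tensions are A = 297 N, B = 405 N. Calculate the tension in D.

T_D ≈ 521 N

Resolve: ΣF_x = 297 cos 124° + 405 cos 184.4° + T_C cos 296° + T_D cos 349.4° = 0.
        ΣF_y = 297 sin 124° + 405 sin 184.4° + T_C sin 296° + T_D sin 349.4° = 0.
The known terms sum to (-569.9, 215.2) N, so 0.4384 T_C + 0.9829 T_D = 569.9 and -0.8988 T_C − 0.1840 T_D = -215.2.
Solving simultaneously: T_C = 132.8 N, T_D = 520.5 N.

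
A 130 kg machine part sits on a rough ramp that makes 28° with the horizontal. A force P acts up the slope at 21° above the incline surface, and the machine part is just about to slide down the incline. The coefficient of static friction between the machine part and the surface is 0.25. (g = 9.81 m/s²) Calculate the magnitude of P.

On the verge of sliding down the incline, friction equals μN and acts up the slope.
Perpendicular: N + P sin 21° = W cos 28° = 1126 N.
Along incline: P cos 21° + μN = W sin 28° with W sin 28° = 598.7 N.
Solving the pair for P and N: P = 375.8 N, N = 991.3 N (and f = μN = 247.8 N).

P ≈ 376 N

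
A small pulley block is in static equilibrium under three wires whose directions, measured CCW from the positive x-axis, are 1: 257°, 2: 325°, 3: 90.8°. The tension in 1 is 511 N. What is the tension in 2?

T_2 ≈ 150 N

Resolve: ΣF_x = 511 cos 257° + T_2 cos 325° + T_3 cos 90.8° = 0.
        ΣF_y = 511 sin 257° + T_2 sin 325° + T_3 sin 90.8° = 0.
The known terms sum to (-114.9, -497.9) N, so 0.8192 T_2 − 0.0140 T_3 = 114.9 and -0.5736 T_2 + 0.9999 T_3 = 497.9.
Solving simultaneously: T_2 = 150.3 N, T_3 = 584.2 N.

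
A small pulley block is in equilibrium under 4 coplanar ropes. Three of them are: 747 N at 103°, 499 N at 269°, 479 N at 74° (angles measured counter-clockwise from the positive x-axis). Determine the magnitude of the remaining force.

F ≈ 691 N

Sum the known components: ΣF_x = -44.72 N, ΣF_y = 689.4 N.
For equilibrium the remaining force must supply (−ΣF_x, −ΣF_y) = (44.72, -689.4) N.
Magnitude = √((44.72)² + (-689.4)²) = 690.8 N; direction = atan2(-689.4, 44.72) = 273.7°.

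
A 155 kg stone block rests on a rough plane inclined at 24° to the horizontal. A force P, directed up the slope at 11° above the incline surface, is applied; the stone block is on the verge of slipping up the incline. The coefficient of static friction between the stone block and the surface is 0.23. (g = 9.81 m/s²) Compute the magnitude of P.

On the verge of sliding up the incline, friction equals μN and acts down the slope.
Perpendicular: N + P sin 11° = W cos 24° = 1389 N.
Along incline: P cos 11° = W sin 24° + μN  with W sin 24° = 618.5 N.
Solving the pair for P and N: P = 914.6 N, N = 1215 N (and f = μN = 279.4 N).

P ≈ 915 N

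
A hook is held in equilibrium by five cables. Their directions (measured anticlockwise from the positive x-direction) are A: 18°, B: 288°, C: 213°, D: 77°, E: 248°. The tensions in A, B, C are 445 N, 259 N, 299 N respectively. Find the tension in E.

Resolve: ΣF_x = 445 cos 18° + 259 cos 288° + 299 cos 213° + T_D cos 77° + T_E cos 248° = 0.
        ΣF_y = 445 sin 18° + 259 sin 288° + 299 sin 213° + T_D sin 77° + T_E sin 248° = 0.
The known terms sum to (252.5, -271.7) N, so 0.2250 T_D − 0.3746 T_E = -252.5 and 0.9744 T_D − 0.9272 T_E = 271.7.
Solving simultaneously: T_D = 2147 N, T_E = 1963 N.

T_E ≈ 1960 N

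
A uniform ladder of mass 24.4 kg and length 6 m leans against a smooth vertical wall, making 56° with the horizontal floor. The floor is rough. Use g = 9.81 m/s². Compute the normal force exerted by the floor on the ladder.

ΣF_y = 0: N_floor = 24.4×9.81 = 239.36 N.

N_floor ≈ 239 N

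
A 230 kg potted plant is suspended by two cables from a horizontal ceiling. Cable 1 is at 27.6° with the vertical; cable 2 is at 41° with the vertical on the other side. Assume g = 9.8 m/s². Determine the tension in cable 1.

Angles from the horizontal: cable 1 is 90° − 27.6° = 62.4°, cable 2 is 90° − 41° = 49°.
Weight W = 230 × 9.8 = 2254 N acts straight down.
Horizontal: T_1 cos 62.4° = T_2 cos 49°  →  T_2 = 0.7062 T_1.
Vertical: T_1 sin 62.4° + T_2 sin 49° = 2254.
Substituting the horizontal relation into the vertical equation gives 1.419 T_1 = 2254, so T_1 = 1588 N.

T_1 ≈ 1590 N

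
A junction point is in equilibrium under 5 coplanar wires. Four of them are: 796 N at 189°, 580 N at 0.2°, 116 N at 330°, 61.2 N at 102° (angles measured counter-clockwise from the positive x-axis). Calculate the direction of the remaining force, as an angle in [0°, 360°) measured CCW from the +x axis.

Sum the known components: ΣF_x = -118.5 N, ΣF_y = -120.6 N.
For equilibrium the remaining force must supply (−ΣF_x, −ΣF_y) = (118.5, 120.6) N.
Magnitude = √((118.5)² + (120.6)²) = 169.1 N; direction = atan2(120.6, 118.5) = 45.5°.

θ ≈ 45.5°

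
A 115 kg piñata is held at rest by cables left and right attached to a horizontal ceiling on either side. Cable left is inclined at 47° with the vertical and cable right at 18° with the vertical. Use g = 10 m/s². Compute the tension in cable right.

Angles from the horizontal: cable left is 90° − 47° = 43°, cable right is 90° − 18° = 72°.
Weight W = 115 × 10 = 1150 N acts straight down.
Horizontal: T_left cos 43° = T_right cos 72°  →  T_left = 0.4225 T_right.
Vertical: T_left sin 43° + T_right sin 72° = 1150.
Substituting the horizontal relation into the vertical equation gives 1.239 T_right = 1150, so T_right = 928 N.

T_right ≈ 928 N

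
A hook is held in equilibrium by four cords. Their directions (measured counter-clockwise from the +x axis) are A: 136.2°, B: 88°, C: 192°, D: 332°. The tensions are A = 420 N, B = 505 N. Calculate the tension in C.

Resolve: ΣF_x = 420 cos 136.2° + 505 cos 88° + T_C cos 192° + T_D cos 332° = 0.
        ΣF_y = 420 sin 136.2° + 505 sin 88° + T_C sin 192° + T_D sin 332° = 0.
The known terms sum to (-285.5, 795.4) N, so -0.9781 T_C + 0.8829 T_D = 285.5 and -0.2079 T_C − 0.4695 T_D = -795.4.
Solving simultaneously: T_C = 884 N, T_D = 1303 N.

T_C ≈ 884 N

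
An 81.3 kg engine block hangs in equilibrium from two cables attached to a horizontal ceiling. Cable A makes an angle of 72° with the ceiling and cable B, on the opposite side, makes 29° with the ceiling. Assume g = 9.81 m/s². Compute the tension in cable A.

Weight W = 81.3 × 9.81 = 797.6 N acts straight down.
Horizontal: T_A cos 72° = T_B cos 29°  →  T_B = 0.3533 T_A.
Vertical: T_A sin 72° + T_B sin 29° = 797.6.
Substituting the horizontal relation into the vertical equation gives 1.122 T_A = 797.6, so T_A = 710.6 N.

T_A ≈ 711 N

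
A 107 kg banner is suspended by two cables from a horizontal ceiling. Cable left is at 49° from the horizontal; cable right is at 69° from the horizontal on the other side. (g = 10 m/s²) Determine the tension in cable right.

Weight W = 107 × 10 = 1070 N acts straight down.
Horizontal: T_left cos 49° = T_right cos 69°  →  T_left = 0.5462 T_right.
Vertical: T_left sin 49° + T_right sin 69° = 1070.
Substituting the horizontal relation into the vertical equation gives 1.346 T_right = 1070, so T_right = 795 N.

T_right ≈ 795 N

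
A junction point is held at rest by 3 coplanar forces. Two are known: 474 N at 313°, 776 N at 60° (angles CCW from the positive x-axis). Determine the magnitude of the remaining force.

Sum the known components: ΣF_x = 711.3 N, ΣF_y = 325.4 N.
For equilibrium the remaining force must supply (−ΣF_x, −ΣF_y) = (-711.3, -325.4) N.
Magnitude = √((-711.3)² + (-325.4)²) = 782.2 N; direction = atan2(-325.4, -711.3) = 204.6°.

F ≈ 782 N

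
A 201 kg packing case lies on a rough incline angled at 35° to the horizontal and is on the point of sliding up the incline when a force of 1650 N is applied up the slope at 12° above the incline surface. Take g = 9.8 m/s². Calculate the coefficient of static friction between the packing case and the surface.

On the verge of sliding up the incline, friction is at its maximum μN and acts down the slope.
Perpendicular to incline: N = W cos 35° − P sin 12° = 1614 − 343.1 = 1271 N.
Along incline: P cos 12° − μN = W sin 35° → μ = −(W sin 35° − P cos 12°) / N = 0.381.

μ ≈ 0.381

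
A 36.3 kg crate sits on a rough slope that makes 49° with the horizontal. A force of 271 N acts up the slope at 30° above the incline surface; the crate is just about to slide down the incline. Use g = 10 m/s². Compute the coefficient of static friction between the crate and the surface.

On the verge of sliding down the incline, friction is at its maximum μN and acts up the slope.
Perpendicular to incline: N = W cos 49° − P sin 30° = 238.1 − 135.5 = 102.6 N.
Along incline: P cos 30° + μN = W sin 49° → μ = (W sin 49° − P cos 30°) / N = 0.3825.

μ ≈ 0.383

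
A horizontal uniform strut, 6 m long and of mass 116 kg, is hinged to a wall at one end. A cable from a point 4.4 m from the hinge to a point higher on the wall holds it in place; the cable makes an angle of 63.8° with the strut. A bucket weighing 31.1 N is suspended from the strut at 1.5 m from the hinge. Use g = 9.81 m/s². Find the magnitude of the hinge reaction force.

|H| ≈ 544 N

Take torques about the hinge: T sin 63.8° · 4.4 = 116×9.81×3 + 31.1×1.5 = 3460.5 N·m.
So T = 3460.5 / (0.8973 × 4.4) = 876.54 N.
ΣF_x = 0: H_x = T cos 63.8° = 387 N.
ΣF_y = 0: H_y = (116×9.81 + 31.1) − T sin 63.8° = 1169.1 − 786.48 = 382.58 N.
|H| = √(H_x² + H_y²) = √((387)² + (382.58)²) = 544.18 N.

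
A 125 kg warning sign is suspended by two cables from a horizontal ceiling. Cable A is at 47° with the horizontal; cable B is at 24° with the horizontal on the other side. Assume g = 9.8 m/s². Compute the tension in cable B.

Weight W = 125 × 9.8 = 1225 N acts straight down.
Horizontal: T_A cos 47° = T_B cos 24°  →  T_A = 1.34 T_B.
Vertical: T_A sin 47° + T_B sin 24° = 1225.
Substituting the horizontal relation into the vertical equation gives 1.386 T_B = 1225, so T_B = 883.6 N.

T_B ≈ 884 N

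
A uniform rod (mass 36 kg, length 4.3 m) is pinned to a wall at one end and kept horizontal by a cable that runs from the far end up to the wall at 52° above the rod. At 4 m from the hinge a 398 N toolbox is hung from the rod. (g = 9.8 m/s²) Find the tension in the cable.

T ≈ 694 N

Take torques about the hinge: T sin 52° · 4.3 = 36×9.8×2.15 + 398×4 = 2350.5 N·m.
So T = 2350.5 / (0.7880 × 4.3) = 693.69 N.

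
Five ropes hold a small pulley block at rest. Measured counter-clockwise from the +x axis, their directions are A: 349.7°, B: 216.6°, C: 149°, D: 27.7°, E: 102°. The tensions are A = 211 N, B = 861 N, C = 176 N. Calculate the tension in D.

T_D ≈ 744 N

Resolve: ΣF_x = 211 cos 349.7° + 861 cos 216.6° + 176 cos 149° + T_D cos 27.7° + T_E cos 102° = 0.
        ΣF_y = 211 sin 349.7° + 861 sin 216.6° + 176 sin 149° + T_D sin 27.7° + T_E sin 102° = 0.
The known terms sum to (-634.5, -460.4) N, so 0.8854 T_D − 0.2079 T_E = 634.5 and 0.4648 T_D + 0.9781 T_E = 460.4.
Solving simultaneously: T_D = 744.1 N, T_E = 117.1 N.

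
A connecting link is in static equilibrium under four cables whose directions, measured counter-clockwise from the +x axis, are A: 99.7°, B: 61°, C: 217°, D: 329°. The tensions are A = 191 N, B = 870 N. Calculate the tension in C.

Resolve: ΣF_x = 191 cos 99.7° + 870 cos 61° + T_C cos 217° + T_D cos 329° = 0.
        ΣF_y = 191 sin 99.7° + 870 sin 61° + T_C sin 217° + T_D sin 329° = 0.
The known terms sum to (389.6, 949.2) N, so -0.7986 T_C + 0.8572 T_D = -389.6 and -0.6018 T_C − 0.5150 T_D = -949.2.
Solving simultaneously: T_C = 1094 N, T_D = 564.7 N.

T_C ≈ 1090 N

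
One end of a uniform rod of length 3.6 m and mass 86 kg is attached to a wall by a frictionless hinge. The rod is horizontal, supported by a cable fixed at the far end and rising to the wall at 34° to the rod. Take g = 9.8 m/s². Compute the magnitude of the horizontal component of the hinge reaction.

Take torques about the hinge: T sin 34° · 3.6 = 86×9.8×1.8 = 1517 N·m.
So T = 1517 / (0.5592 × 3.6) = 753.59 N.
ΣF_x = 0: H_x = T cos 34° = 624.75 N.

H_x ≈ 625 N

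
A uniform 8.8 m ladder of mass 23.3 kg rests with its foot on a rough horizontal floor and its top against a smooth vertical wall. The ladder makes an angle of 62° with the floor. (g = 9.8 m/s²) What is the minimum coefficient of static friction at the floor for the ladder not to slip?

ΣF_y = 0: N_floor = 23.3×9.8 = 228.34 N.
Torques about the foot: N_wall · 8.8 sin 62° = 23.3×9.8×4.4 cos 62° → N_wall = 60.705 N.
ΣF_x = 0: f_floor = N_wall = 60.705 N.
μ_min = f_floor / N_floor = 60.705 / 228.34 = 0.2659.

μ_min ≈ 0.266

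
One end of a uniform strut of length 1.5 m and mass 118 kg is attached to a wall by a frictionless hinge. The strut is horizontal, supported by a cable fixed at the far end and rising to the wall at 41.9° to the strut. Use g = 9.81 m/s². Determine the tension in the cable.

Take torques about the hinge: T sin 41.9° · 1.5 = 118×9.81×0.75 = 868.19 N·m.
So T = 868.19 / (0.6678 × 1.5) = 866.67 N.

T ≈ 867 N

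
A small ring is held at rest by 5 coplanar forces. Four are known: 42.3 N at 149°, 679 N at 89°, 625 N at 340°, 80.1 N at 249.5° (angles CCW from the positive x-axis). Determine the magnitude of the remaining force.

F ≈ 675 N

Sum the known components: ΣF_x = 534.8 N, ΣF_y = 411.9 N.
For equilibrium the remaining force must supply (−ΣF_x, −ΣF_y) = (-534.8, -411.9) N.
Magnitude = √((-534.8)² + (-411.9)²) = 675.1 N; direction = atan2(-411.9, -534.8) = 217.6°.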